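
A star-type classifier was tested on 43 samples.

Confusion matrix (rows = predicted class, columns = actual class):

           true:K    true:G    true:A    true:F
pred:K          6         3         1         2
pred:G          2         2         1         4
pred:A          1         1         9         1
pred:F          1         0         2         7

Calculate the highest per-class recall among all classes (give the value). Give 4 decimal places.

0.6923

Per-class recall (TP/(TP+FN)):
  K: TP=6, FN=2+1+1=4 → 6/10 = 0.60000
  G: TP=2, FN=3+1+0=4 → 2/6 = 0.33333
  A: TP=9, FN=1+1+2=4 → 9/13 = 0.69231
  F: TP=7, FN=2+4+1=7 → 7/14 = 0.50000
Highest is class 'A' with recall = 0.6923.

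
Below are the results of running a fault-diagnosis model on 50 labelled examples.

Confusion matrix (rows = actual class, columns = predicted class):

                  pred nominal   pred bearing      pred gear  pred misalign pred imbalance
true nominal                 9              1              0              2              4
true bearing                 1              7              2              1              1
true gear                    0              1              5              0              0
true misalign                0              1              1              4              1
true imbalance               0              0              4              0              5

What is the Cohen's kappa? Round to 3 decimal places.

0.500

Observed agreement pₒ = trace/N = 30/50 = 0.6000
Expected agreement pₑ = Σ (rowᵢ·colᵢ)/N² = (16·10 + 12·10 + 6·12 + 7·7 + 9·11)/50² = 0.2000
κ = (pₒ − pₑ)/(1 − pₑ) = (0.6000 − 0.2000)/(1 − 0.2000) = 0.500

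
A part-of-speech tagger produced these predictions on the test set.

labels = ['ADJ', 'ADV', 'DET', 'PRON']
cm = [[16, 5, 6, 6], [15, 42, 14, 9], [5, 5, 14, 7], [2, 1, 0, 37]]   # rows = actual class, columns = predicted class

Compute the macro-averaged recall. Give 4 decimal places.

Per-class recall (TP/(TP+FN)):
  ADJ: TP=16, FN=5+6+6=17 → 16/33 = 0.48485
  ADV: TP=42, FN=15+14+9=38 → 42/80 = 0.52500
  DET: TP=14, FN=5+5+7=17 → 14/31 = 0.45161
  PRON: TP=37, FN=2+1+0=3 → 37/40 = 0.92500
Macro-recall = mean = (0.48485 + 0.52500 + 0.45161 + 0.92500) / 4 = 0.5966

0.5966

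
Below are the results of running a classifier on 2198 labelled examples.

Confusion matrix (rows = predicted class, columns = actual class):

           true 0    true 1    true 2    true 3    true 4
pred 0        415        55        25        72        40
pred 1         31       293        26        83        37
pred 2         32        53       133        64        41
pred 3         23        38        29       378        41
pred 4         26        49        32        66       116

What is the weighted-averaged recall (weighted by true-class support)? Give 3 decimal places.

0.607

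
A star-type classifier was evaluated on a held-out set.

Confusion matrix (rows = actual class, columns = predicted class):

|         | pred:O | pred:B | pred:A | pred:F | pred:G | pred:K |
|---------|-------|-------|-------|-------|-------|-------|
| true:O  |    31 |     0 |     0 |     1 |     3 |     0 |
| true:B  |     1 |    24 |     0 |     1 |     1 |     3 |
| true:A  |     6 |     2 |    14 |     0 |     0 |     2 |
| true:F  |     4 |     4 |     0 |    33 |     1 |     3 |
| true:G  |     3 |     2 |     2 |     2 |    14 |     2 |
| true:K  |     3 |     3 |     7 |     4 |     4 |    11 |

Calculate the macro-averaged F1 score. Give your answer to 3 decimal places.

Per-class F1 score (2·TP/(2·TP+FP+FN)):
  O: TP=31, FP=1+6+4+3+3=17, FN=0+0+1+3+0=4 → 62/83 = 0.7470
  B: TP=24, FP=0+2+4+2+3=11, FN=1+0+1+1+3=6 → 48/65 = 0.7385
  A: TP=14, FP=0+0+0+2+7=9, FN=6+2+0+0+2=10 → 28/47 = 0.5957
  F: TP=33, FP=1+1+0+2+4=8, FN=4+4+0+1+3=12 → 66/86 = 0.7674
  G: TP=14, FP=3+1+0+1+4=9, FN=3+2+2+2+2=11 → 28/48 = 0.5833
  K: TP=11, FP=0+3+2+3+2=10, FN=3+3+7+4+4=21 → 22/53 = 0.4151
Macro-F1 score = mean = (0.7470 + 0.7385 + 0.5957 + 0.7674 + 0.5833 + 0.4151) / 6 = 0.641

0.641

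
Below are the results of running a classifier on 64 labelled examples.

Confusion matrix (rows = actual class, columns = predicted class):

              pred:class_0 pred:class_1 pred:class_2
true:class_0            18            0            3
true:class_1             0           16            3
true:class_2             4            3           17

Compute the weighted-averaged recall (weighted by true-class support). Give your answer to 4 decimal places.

Per-class recall (TP/(TP+FN)):
  class_0: TP=18, FN=0+3=3 → 18/21 = 0.85714
  class_1: TP=16, FN=0+3=3 → 16/19 = 0.84211
  class_2: TP=17, FN=4+3=7 → 17/24 = 0.70833
Weighted-recall = Σ (supportᵢ/N)·recallᵢ with N=64: (21/64)·0.85714 + (19/64)·0.84211 + (24/64)·0.70833 = 0.7969

0.7969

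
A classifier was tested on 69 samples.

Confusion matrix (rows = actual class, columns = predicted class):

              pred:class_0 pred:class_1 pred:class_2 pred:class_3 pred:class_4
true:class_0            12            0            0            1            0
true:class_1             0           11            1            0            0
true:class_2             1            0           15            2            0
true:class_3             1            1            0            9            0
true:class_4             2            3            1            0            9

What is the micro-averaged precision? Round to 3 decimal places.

Micro-averaging pools counts across classes: ΣTP=56, ΣFP=13, ΣFN=13.
Micro-precision = TP/(TP+FP) on pooled counts = 0.812 (equals overall accuracy in single-label multiclass).

0.812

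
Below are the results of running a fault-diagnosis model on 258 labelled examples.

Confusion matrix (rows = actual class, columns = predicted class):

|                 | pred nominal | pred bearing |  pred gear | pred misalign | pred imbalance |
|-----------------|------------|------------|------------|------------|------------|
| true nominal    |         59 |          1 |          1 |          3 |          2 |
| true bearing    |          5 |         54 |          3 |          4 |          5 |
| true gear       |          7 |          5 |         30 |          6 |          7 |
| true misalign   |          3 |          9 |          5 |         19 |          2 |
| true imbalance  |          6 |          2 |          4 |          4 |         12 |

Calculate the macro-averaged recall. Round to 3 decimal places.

0.626

Per-class recall (TP/(TP+FN)):
  nominal: TP=59, FN=1+1+3+2=7 → 59/66 = 0.8939
  bearing: TP=54, FN=5+3+4+5=17 → 54/71 = 0.7606
  gear: TP=30, FN=7+5+6+7=25 → 30/55 = 0.5455
  misalign: TP=19, FN=3+9+5+2=19 → 19/38 = 0.5000
  imbalance: TP=12, FN=6+2+4+4=16 → 12/28 = 0.4286
Macro-recall = mean = (0.8939 + 0.7606 + 0.5455 + 0.5000 + 0.4286) / 5 = 0.626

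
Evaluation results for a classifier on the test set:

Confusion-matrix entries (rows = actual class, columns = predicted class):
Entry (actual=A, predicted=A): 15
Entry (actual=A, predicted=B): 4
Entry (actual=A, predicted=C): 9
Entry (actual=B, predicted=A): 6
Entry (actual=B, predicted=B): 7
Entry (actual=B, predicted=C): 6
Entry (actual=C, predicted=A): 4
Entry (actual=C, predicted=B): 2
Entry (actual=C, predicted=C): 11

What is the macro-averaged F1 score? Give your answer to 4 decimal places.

Per-class F1 score (2·TP/(2·TP+FP+FN)):
  A: TP=15, FP=6+4=10, FN=4+9=13 → 30/53 = 0.56604
  B: TP=7, FP=4+2=6, FN=6+6=12 → 14/32 = 0.43750
  C: TP=11, FP=9+6=15, FN=4+2=6 → 22/43 = 0.51163
Macro-F1 score = mean = (0.56604 + 0.43750 + 0.51163) / 3 = 0.5051

0.5051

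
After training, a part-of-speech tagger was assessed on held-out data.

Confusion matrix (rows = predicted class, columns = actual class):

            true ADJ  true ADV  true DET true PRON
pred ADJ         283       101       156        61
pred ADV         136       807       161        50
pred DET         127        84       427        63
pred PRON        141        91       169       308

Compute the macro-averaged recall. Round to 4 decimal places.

0.5659

Per-class recall (TP/(TP+FN)):
  ADJ: TP=283, FN=136+127+141=404 → 283/687 = 0.41194
  ADV: TP=807, FN=101+84+91=276 → 807/1083 = 0.74515
  DET: TP=427, FN=156+161+169=486 → 427/913 = 0.46769
  PRON: TP=308, FN=61+50+63=174 → 308/482 = 0.63900
Macro-recall = mean = (0.41194 + 0.74515 + 0.46769 + 0.63900) / 4 = 0.5659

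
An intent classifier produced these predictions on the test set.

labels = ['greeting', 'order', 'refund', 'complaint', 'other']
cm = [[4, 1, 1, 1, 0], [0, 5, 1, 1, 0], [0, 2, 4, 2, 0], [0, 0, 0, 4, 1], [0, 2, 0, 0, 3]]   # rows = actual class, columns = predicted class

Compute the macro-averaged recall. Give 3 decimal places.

Per-class recall (TP/(TP+FN)):
  greeting: TP=4, FN=1+1+1+0=3 → 4/7 = 0.5714
  order: TP=5, FN=0+1+1+0=2 → 5/7 = 0.7143
  refund: TP=4, FN=0+2+2+0=4 → 4/8 = 0.5000
  complaint: TP=4, FN=0+0+0+1=1 → 4/5 = 0.8000
  other: TP=3, FN=0+2+0+0=2 → 3/5 = 0.6000
Macro-recall = mean = (0.5714 + 0.7143 + 0.5000 + 0.8000 + 0.6000) / 5 = 0.637

0.637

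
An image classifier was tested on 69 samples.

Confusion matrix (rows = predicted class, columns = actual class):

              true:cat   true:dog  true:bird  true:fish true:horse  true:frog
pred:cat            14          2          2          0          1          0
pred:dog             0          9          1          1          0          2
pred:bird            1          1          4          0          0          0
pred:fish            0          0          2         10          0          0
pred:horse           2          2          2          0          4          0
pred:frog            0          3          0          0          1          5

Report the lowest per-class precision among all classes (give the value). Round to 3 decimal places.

0.400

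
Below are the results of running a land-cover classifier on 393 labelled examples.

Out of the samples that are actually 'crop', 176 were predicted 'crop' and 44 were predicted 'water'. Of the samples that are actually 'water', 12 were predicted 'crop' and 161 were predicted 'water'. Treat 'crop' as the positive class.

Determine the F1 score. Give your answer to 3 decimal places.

0.863

Precision = TP/(TP+FP) = 176/188 = 0.9362
Recall = TP/(TP+FN) = 176/220 = 0.8000
F1 = 2·TP/(2·TP+FP+FN) = 352/408 = 0.863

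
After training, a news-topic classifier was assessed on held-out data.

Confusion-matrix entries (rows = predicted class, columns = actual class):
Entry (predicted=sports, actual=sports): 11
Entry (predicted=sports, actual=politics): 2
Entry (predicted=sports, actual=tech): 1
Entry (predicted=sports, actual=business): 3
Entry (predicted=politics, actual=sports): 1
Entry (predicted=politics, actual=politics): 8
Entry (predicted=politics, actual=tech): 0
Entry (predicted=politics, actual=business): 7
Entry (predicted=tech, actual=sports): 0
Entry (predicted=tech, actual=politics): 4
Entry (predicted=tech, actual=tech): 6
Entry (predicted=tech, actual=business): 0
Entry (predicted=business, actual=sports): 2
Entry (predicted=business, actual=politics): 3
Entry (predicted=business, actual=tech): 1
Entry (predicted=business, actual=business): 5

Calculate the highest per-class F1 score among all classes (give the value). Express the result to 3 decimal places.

0.710

Per-class F1 score (2·TP/(2·TP+FP+FN)):
  sports: TP=11, FP=2+1+3=6, FN=1+0+2=3 → 22/31 = 0.7097
  politics: TP=8, FP=1+0+7=8, FN=2+4+3=9 → 16/33 = 0.4848
  tech: TP=6, FP=0+4+0=4, FN=1+0+1=2 → 12/18 = 0.6667
  business: TP=5, FP=2+3+1=6, FN=3+7+0=10 → 10/26 = 0.3846
Highest is class 'sports' with F1 score = 0.710.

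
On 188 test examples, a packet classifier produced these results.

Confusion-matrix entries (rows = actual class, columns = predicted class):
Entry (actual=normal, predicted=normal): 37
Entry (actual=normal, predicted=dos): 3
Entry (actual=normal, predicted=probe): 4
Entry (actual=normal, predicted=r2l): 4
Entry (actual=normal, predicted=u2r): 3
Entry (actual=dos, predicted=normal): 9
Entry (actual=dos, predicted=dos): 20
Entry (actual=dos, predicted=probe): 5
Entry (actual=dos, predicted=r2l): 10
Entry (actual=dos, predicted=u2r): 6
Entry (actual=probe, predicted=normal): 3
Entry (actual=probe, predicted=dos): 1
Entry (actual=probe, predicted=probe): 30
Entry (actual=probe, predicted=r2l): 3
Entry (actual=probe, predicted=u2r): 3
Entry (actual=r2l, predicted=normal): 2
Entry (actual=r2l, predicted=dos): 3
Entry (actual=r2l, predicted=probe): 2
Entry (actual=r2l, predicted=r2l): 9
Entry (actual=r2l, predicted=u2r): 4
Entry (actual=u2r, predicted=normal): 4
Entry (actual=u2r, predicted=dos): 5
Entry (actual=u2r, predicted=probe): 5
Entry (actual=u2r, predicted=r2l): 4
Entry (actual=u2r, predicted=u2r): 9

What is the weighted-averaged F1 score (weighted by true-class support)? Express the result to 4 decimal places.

0.5556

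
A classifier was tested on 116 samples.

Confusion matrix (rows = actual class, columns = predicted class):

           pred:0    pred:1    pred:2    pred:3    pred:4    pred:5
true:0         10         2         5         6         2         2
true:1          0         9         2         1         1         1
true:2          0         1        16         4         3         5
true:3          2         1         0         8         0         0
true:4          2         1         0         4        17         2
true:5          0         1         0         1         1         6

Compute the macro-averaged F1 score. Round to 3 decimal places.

0.557

Per-class F1 score (2·TP/(2·TP+FP+FN)):
  0: TP=10, FP=0+0+2+2+0=4, FN=2+5+6+2+2=17 → 20/41 = 0.4878
  1: TP=9, FP=2+1+1+1+1=6, FN=0+2+1+1+1=5 → 18/29 = 0.6207
  2: TP=16, FP=5+2+0+0+0=7, FN=0+1+4+3+5=13 → 32/52 = 0.6154
  3: TP=8, FP=6+1+4+4+1=16, FN=2+1+0+0+0=3 → 16/35 = 0.4571
  4: TP=17, FP=2+1+3+0+1=7, FN=2+1+0+4+2=9 → 34/50 = 0.6800
  5: TP=6, FP=2+1+5+0+2=10, FN=0+1+0+1+1=3 → 12/25 = 0.4800
Macro-F1 score = mean = (0.4878 + 0.6207 + 0.6154 + 0.4571 + 0.6800 + 0.4800) / 6 = 0.557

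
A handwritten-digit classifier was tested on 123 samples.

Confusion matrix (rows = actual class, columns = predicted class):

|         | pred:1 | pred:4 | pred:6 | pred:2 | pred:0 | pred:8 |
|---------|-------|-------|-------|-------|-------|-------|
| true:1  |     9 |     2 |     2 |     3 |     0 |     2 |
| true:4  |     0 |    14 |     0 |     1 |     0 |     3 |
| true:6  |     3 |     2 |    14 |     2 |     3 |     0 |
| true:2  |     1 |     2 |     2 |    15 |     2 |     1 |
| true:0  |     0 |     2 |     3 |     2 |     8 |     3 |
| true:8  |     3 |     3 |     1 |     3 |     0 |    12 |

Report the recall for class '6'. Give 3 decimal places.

0.583

Take TP from the diagonal, FP from the rest of the '6' prediction marginal, FN from the rest of the '6' actual marginal.
recall = TP/(TP+FN).
6: TP=14, FN=3+2+2+3+0=10 → 14/24 = 0.5833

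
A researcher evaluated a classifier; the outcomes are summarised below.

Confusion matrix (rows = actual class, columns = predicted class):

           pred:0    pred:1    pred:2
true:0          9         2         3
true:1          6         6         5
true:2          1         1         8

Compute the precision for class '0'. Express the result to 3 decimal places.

0.563

Treat '0' as positive and all other classes as negative.
precision = TP/(TP+FP).
0: TP=9, FP=6+1=7 → 9/16 = 0.5625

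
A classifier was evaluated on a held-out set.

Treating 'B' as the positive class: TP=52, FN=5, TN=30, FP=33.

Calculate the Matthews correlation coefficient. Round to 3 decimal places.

MCC = (TP·TN − FP·FN) / √((TP+FP)(TP+FN)(TN+FP)(TN+FN))
Numerator = 52·30 − 33·5 = 1395
Denominator = √(85·57·63·35) = √10683225 = 3268.5203
MCC = 1395 / 3268.5203 = 0.427

0.427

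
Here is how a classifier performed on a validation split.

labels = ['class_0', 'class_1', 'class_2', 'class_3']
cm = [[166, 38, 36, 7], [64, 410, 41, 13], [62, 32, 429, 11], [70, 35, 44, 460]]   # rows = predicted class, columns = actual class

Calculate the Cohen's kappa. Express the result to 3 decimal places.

0.681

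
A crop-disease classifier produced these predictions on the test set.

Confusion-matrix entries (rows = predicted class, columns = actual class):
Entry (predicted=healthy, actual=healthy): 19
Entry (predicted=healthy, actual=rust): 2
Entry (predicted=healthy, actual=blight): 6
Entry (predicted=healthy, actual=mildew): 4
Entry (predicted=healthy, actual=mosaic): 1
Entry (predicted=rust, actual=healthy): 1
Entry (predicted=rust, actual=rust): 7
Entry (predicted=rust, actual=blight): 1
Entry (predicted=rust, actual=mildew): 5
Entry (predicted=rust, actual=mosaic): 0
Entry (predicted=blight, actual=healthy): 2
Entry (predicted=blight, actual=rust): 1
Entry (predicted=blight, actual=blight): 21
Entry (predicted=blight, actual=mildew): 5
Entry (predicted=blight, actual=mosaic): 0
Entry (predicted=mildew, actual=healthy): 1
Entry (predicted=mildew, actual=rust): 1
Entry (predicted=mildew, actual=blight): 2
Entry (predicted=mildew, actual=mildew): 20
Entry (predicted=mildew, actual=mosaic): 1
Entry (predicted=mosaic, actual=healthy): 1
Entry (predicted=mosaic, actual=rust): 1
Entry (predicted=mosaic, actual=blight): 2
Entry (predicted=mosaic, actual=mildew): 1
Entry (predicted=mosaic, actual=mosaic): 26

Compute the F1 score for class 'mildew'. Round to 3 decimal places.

Take TP from the diagonal, FP from the rest of the 'mildew' prediction marginal, FN from the rest of the 'mildew' actual marginal.
F1 score = 2·TP/(2·TP+FP+FN).
mildew: TP=20, FP=1+1+2+1=5, FN=4+5+5+1=15 → 40/60 = 0.6667

0.667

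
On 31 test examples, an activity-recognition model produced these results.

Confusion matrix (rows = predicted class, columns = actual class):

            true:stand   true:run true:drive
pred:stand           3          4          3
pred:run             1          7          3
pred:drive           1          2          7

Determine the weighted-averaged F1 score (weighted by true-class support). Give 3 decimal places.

Per-class F1 score (2·TP/(2·TP+FP+FN)):
  stand: TP=3, FP=4+3=7, FN=1+1=2 → 6/15 = 0.4000
  run: TP=7, FP=1+3=4, FN=4+2=6 → 14/24 = 0.5833
  drive: TP=7, FP=1+2=3, FN=3+3=6 → 14/23 = 0.6087
Weighted-F1 score = Σ (supportᵢ/N)·F1 scoreᵢ with N=31: (5/31)·0.4000 + (13/31)·0.5833 + (13/31)·0.6087 = 0.564

0.564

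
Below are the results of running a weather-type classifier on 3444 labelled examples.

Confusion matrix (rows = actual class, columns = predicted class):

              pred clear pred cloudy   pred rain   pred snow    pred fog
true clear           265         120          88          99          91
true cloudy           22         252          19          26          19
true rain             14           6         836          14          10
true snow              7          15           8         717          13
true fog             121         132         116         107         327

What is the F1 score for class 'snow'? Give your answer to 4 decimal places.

One-vs-rest for 'snow': TP = diagonal; FP = other classes predicted 'snow'; FN = 'snow' predicted as other.
F1 score = 2·TP/(2·TP+FP+FN).
snow: TP=717, FP=99+26+14+107=246, FN=7+15+8+13=43 → 1434/1723 = 0.83227

0.8323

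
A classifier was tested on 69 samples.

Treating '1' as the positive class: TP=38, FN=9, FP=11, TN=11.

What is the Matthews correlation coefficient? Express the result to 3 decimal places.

MCC = (TP·TN − FP·FN) / √((TP+FP)(TP+FN)(TN+FP)(TN+FN))
Numerator = 38·11 − 11·9 = 319
Denominator = √(49·47·22·20) = √1013320 = 1006.6380
MCC = 319 / 1006.6380 = 0.317

0.317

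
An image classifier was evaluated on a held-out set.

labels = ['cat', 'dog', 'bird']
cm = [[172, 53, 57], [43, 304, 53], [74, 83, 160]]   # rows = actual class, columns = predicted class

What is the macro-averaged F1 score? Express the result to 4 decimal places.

0.6238

Per-class F1 score (2·TP/(2·TP+FP+FN)):
  cat: TP=172, FP=43+74=117, FN=53+57=110 → 344/571 = 0.60245
  dog: TP=304, FP=53+83=136, FN=43+53=96 → 608/840 = 0.72381
  bird: TP=160, FP=57+53=110, FN=74+83=157 → 320/587 = 0.54514
Macro-F1 score = mean = (0.60245 + 0.72381 + 0.54514) / 3 = 0.6238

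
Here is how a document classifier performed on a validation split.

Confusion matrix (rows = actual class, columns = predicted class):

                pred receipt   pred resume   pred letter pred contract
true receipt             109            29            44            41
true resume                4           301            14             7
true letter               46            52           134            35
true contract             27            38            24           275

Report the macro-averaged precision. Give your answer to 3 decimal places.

Per-class precision (TP/(TP+FP)):
  receipt: TP=109, FP=4+46+27=77 → 109/186 = 0.5860
  resume: TP=301, FP=29+52+38=119 → 301/420 = 0.7167
  letter: TP=134, FP=44+14+24=82 → 134/216 = 0.6204
  contract: TP=275, FP=41+7+35=83 → 275/358 = 0.7682
Macro-precision = mean = (0.5860 + 0.7167 + 0.6204 + 0.7682) / 4 = 0.673

0.673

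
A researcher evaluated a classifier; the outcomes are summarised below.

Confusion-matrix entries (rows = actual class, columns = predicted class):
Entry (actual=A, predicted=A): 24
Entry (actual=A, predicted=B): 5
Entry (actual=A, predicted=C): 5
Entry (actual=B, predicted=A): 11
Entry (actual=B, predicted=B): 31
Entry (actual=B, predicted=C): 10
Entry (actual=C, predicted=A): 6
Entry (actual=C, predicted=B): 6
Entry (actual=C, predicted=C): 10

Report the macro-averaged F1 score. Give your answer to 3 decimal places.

Per-class F1 score (2·TP/(2·TP+FP+FN)):
  A: TP=24, FP=11+6=17, FN=5+5=10 → 48/75 = 0.6400
  B: TP=31, FP=5+6=11, FN=11+10=21 → 62/94 = 0.6596
  C: TP=10, FP=5+10=15, FN=6+6=12 → 20/47 = 0.4255
Macro-F1 score = mean = (0.6400 + 0.6596 + 0.4255) / 3 = 0.575

0.575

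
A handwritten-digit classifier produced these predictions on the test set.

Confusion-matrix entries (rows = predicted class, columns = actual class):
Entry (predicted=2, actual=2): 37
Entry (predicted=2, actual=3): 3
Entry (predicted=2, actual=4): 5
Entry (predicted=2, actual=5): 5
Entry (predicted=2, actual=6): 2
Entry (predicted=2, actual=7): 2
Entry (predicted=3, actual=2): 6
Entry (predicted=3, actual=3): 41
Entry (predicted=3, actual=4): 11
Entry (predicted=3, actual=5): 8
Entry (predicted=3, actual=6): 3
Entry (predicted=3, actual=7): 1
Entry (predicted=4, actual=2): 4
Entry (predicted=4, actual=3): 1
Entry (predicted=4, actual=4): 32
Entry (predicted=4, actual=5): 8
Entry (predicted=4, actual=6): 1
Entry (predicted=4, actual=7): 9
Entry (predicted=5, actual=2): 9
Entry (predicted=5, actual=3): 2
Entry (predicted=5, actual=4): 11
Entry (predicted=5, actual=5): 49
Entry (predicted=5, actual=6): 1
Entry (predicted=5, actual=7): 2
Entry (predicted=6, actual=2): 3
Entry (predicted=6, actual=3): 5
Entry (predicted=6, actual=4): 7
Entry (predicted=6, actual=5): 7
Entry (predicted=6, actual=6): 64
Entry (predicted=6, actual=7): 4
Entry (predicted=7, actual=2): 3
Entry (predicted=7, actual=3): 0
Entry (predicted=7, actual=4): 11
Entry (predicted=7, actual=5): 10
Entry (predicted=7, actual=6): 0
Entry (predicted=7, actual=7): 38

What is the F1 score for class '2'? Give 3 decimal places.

One-vs-rest for '2': TP = diagonal; FP = other classes predicted '2'; FN = '2' predicted as other.
F1 score = 2·TP/(2·TP+FP+FN).
2: TP=37, FP=3+5+5+2+2=17, FN=6+4+9+3+3=25 → 74/116 = 0.6379

0.638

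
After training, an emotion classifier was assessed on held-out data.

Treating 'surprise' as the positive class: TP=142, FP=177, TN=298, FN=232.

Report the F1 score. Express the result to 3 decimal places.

0.410

Precision = TP/(TP+FP) = 142/319 = 0.4451
Recall = TP/(TP+FN) = 142/374 = 0.3797
F1 = 2·TP/(2·TP+FP+FN) = 284/693 = 0.410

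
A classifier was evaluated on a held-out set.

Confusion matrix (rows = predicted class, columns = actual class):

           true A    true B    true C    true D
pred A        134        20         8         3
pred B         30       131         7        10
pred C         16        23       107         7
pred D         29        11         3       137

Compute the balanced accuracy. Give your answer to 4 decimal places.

0.7695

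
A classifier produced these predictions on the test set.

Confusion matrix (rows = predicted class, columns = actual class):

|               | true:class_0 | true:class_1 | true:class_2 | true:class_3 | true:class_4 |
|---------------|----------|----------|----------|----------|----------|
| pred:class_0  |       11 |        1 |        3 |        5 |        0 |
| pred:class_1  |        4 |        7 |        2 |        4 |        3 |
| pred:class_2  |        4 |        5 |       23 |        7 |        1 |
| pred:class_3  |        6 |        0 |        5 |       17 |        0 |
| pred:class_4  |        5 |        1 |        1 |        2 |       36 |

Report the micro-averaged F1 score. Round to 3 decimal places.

0.614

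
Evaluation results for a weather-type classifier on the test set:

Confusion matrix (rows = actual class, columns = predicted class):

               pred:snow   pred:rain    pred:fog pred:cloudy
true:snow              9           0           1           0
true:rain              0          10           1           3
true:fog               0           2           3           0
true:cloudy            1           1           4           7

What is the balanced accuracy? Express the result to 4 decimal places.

0.6882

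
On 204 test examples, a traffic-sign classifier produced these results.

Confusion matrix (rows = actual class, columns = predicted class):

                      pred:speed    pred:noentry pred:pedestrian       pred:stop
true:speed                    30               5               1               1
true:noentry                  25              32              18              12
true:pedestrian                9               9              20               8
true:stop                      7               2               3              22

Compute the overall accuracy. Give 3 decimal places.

0.510

Accuracy = trace / total = (30+32+20+22=104) / 204 = 104/204 = 0.510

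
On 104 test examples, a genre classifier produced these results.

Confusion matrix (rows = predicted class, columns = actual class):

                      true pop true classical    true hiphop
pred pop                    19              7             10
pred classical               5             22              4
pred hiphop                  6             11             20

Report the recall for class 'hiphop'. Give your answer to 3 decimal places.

recall = TP/(TP+FN).
hiphop: TP=20, FN=10+4=14 → 20/34 = 0.5882

0.588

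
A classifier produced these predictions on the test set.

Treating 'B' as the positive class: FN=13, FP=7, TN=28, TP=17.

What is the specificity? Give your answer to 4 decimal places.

0.8000

Specificity = TN/(TN+FP) = 28/(28+7) = 0.8000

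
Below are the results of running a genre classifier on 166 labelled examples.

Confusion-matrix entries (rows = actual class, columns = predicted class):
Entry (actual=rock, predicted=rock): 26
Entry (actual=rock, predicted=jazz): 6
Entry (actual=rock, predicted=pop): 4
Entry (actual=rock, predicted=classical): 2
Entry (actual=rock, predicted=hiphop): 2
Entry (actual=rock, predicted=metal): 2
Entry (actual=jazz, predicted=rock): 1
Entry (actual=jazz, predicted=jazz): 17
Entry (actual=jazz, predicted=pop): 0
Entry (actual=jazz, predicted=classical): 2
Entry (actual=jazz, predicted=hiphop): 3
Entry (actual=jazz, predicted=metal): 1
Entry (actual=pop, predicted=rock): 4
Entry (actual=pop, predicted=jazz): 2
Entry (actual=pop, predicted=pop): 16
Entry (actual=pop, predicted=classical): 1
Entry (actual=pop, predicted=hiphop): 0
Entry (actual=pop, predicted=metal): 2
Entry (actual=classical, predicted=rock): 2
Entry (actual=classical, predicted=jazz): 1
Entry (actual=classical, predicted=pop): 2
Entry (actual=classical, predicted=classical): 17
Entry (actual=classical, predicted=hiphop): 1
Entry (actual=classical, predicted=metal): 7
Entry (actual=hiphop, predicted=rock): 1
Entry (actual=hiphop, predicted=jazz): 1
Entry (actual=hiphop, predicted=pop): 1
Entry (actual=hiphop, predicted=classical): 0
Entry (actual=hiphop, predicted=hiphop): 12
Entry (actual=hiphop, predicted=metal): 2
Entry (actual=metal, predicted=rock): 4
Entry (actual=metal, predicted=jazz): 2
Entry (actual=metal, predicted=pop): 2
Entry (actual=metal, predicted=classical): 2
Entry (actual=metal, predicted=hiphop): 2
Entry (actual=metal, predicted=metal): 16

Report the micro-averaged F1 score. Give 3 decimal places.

Micro-averaging pools counts across classes: ΣTP=104, ΣFP=62, ΣFN=62.
Micro-F1 score = 2·TP/(2·TP+FP+FN) on pooled counts = 0.627 (equals overall accuracy in single-label multiclass).

0.627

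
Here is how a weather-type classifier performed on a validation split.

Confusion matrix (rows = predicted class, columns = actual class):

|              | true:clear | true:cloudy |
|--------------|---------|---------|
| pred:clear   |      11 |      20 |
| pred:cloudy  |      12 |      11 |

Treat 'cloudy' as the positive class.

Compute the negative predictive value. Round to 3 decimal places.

NPV = TN/(TN+FN) = 11/(11+20) = 0.355

0.355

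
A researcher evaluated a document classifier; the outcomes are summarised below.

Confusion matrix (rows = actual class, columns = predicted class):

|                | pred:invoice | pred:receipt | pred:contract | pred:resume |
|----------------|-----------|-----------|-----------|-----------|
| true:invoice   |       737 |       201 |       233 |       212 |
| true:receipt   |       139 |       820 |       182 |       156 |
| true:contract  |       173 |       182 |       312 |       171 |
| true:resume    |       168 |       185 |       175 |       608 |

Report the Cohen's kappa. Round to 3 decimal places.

0.371

Observed agreement pₒ = trace/N = 2477/4654 = 0.5322
Expected agreement pₑ = Σ (rowᵢ·colᵢ)/N² = (1383·1217 + 1297·1388 + 838·902 + 1136·1147)/4654² = 0.2559
κ = (pₒ − pₑ)/(1 − pₑ) = (0.5322 − 0.2559)/(1 − 0.2559) = 0.371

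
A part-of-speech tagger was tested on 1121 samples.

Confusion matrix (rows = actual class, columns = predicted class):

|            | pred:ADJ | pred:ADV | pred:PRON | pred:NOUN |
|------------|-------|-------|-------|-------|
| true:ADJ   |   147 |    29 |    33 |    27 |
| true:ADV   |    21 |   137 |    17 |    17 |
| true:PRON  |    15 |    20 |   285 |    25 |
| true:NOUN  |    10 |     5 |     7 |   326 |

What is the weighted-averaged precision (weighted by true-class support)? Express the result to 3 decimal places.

Per-class precision (TP/(TP+FP)):
  ADJ: TP=147, FP=21+15+10=46 → 147/193 = 0.7617
  ADV: TP=137, FP=29+20+5=54 → 137/191 = 0.7173
  PRON: TP=285, FP=33+17+7=57 → 285/342 = 0.8333
  NOUN: TP=326, FP=27+17+25=69 → 326/395 = 0.8253
Weighted-precision = Σ (supportᵢ/N)·precisionᵢ with N=1121: (236/1121)·0.7617 + (192/1121)·0.7173 + (345/1121)·0.8333 + (348/1121)·0.8253 = 0.796

0.796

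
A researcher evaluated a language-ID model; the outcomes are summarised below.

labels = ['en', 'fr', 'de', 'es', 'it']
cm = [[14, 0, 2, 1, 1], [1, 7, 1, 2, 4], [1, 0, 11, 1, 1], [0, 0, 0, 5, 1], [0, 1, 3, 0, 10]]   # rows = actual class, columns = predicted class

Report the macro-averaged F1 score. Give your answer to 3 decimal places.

0.691

Per-class F1 score (2·TP/(2·TP+FP+FN)):
  en: TP=14, FP=1+1+0+0=2, FN=0+2+1+1=4 → 28/34 = 0.8235
  fr: TP=7, FP=0+0+0+1=1, FN=1+1+2+4=8 → 14/23 = 0.6087
  de: TP=11, FP=2+1+0+3=6, FN=1+0+1+1=3 → 22/31 = 0.7097
  es: TP=5, FP=1+2+1+0=4, FN=0+0+0+1=1 → 10/15 = 0.6667
  it: TP=10, FP=1+4+1+1=7, FN=0+1+3+0=4 → 20/31 = 0.6452
Macro-F1 score = mean = (0.8235 + 0.6087 + 0.7097 + 0.6667 + 0.6452) / 5 = 0.691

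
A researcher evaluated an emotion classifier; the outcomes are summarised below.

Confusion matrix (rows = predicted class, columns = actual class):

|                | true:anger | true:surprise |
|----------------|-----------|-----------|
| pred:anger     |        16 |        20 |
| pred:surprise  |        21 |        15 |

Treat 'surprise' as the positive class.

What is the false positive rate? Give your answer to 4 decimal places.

FPR = FP/(FP+TN) = 21/(21+16) = 0.5676

0.5676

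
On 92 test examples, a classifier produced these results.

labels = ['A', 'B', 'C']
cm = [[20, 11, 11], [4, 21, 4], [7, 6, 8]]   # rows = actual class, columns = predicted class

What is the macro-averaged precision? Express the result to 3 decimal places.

Per-class precision (TP/(TP+FP)):
  A: TP=20, FP=4+7=11 → 20/31 = 0.6452
  B: TP=21, FP=11+6=17 → 21/38 = 0.5526
  C: TP=8, FP=11+4=15 → 8/23 = 0.3478
Macro-precision = mean = (0.6452 + 0.5526 + 0.3478) / 3 = 0.515

0.515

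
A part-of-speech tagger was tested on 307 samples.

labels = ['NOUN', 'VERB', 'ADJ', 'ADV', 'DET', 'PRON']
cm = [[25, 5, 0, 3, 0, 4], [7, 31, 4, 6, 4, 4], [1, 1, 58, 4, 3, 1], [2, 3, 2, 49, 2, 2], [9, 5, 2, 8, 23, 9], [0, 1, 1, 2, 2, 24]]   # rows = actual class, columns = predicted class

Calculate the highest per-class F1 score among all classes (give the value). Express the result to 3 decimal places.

Per-class F1 score (2·TP/(2·TP+FP+FN)):
  NOUN: TP=25, FP=7+1+2+9+0=19, FN=5+0+3+0+4=12 → 50/81 = 0.6173
  VERB: TP=31, FP=5+1+3+5+1=15, FN=7+4+6+4+4=25 → 62/102 = 0.6078
  ADJ: TP=58, FP=0+4+2+2+1=9, FN=1+1+4+3+1=10 → 116/135 = 0.8593
  ADV: TP=49, FP=3+6+4+8+2=23, FN=2+3+2+2+2=11 → 98/132 = 0.7424
  DET: TP=23, FP=0+4+3+2+2=11, FN=9+5+2+8+9=33 → 46/90 = 0.5111
  PRON: TP=24, FP=4+4+1+2+9=20, FN=0+1+1+2+2=6 → 48/74 = 0.6486
Highest is class 'ADJ' with F1 score = 0.859.

0.859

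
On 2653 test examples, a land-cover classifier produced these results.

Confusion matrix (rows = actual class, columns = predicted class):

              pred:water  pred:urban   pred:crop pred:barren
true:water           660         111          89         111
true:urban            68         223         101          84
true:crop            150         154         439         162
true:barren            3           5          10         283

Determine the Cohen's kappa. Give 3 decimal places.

0.463

Observed agreement pₒ = trace/N = 1605/2653 = 0.6050
Expected agreement pₑ = Σ (rowᵢ·colᵢ)/N² = (971·881 + 476·493 + 905·639 + 301·640)/2653² = 0.2644
κ = (pₒ − pₑ)/(1 − pₑ) = (0.6050 − 0.2644)/(1 − 0.2644) = 0.463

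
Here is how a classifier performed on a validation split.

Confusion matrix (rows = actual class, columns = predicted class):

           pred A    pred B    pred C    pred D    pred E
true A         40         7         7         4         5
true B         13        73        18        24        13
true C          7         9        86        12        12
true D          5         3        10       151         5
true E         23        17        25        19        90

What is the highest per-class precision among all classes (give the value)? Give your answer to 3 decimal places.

0.720

Per-class precision (TP/(TP+FP)):
  A: TP=40, FP=13+7+5+23=48 → 40/88 = 0.4545
  B: TP=73, FP=7+9+3+17=36 → 73/109 = 0.6697
  C: TP=86, FP=7+18+10+25=60 → 86/146 = 0.5890
  D: TP=151, FP=4+24+12+19=59 → 151/210 = 0.7190
  E: TP=90, FP=5+13+12+5=35 → 90/125 = 0.7200
Highest is class 'E' with precision = 0.720.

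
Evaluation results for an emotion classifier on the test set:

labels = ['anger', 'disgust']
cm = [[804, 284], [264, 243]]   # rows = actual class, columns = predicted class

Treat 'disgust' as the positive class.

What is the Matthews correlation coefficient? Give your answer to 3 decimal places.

0.216

MCC = (TP·TN − FP·FN) / √((TP+FP)(TP+FN)(TN+FP)(TN+FN))
Numerator = 243·804 − 284·264 = 120396
Denominator = √(527·507·1088·1068) = √310469342976 = 557197.7593
MCC = 120396 / 557197.7593 = 0.216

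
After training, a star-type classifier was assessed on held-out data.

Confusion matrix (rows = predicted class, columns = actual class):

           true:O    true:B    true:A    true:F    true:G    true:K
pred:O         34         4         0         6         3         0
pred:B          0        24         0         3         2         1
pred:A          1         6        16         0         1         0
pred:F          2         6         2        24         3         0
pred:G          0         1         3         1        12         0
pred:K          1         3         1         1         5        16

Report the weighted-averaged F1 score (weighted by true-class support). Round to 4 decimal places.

0.6838

Per-class F1 score (2·TP/(2·TP+FP+FN)):
  O: TP=34, FP=4+0+6+3+0=13, FN=0+1+2+0+1=4 → 68/85 = 0.80000
  B: TP=24, FP=0+0+3+2+1=6, FN=4+6+6+1+3=20 → 48/74 = 0.64865
  A: TP=16, FP=1+6+0+1+0=8, FN=0+0+2+3+1=6 → 32/46 = 0.69565
  F: TP=24, FP=2+6+2+3+0=13, FN=6+3+0+1+1=11 → 48/72 = 0.66667
  G: TP=12, FP=0+1+3+1+0=5, FN=3+2+1+3+5=14 → 24/43 = 0.55814
  K: TP=16, FP=1+3+1+1+5=11, FN=0+1+0+0+0=1 → 32/44 = 0.72727
Weighted-F1 score = Σ (supportᵢ/N)·F1 scoreᵢ with N=182: (38/182)·0.80000 + (44/182)·0.64865 + (22/182)·0.69565 + (35/182)·0.66667 + (26/182)·0.55814 + (17/182)·0.72727 = 0.6838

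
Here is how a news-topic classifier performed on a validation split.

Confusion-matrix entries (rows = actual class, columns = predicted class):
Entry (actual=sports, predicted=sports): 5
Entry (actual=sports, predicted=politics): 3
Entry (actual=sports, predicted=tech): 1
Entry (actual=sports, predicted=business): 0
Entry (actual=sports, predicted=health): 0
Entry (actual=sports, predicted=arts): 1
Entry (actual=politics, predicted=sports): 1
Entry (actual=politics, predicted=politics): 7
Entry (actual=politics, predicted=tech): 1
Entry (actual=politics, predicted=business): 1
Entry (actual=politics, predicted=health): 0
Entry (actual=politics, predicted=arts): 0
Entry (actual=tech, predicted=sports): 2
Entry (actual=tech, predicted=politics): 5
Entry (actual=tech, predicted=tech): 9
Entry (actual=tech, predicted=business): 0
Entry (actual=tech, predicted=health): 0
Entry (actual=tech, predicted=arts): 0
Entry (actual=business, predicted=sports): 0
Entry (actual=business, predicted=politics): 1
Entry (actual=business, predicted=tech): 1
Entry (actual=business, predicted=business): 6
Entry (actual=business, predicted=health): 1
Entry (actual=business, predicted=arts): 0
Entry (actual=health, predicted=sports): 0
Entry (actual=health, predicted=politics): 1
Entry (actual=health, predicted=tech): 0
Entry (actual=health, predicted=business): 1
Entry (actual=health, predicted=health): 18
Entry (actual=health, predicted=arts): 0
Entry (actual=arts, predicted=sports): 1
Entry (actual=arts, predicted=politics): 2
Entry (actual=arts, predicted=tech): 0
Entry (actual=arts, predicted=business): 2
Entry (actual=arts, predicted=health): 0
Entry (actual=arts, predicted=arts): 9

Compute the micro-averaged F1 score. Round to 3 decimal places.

Micro-averaging pools counts across classes: ΣTP=54, ΣFP=25, ΣFN=25.
Micro-F1 score = 2·TP/(2·TP+FP+FN) on pooled counts = 0.684 (equals overall accuracy in single-label multiclass).

0.684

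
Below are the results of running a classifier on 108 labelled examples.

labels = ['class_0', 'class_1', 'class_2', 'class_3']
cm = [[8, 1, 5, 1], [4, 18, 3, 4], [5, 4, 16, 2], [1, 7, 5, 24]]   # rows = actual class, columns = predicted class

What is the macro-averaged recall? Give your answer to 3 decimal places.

Per-class recall (TP/(TP+FN)):
  class_0: TP=8, FN=1+5+1=7 → 8/15 = 0.5333
  class_1: TP=18, FN=4+3+4=11 → 18/29 = 0.6207
  class_2: TP=16, FN=5+4+2=11 → 16/27 = 0.5926
  class_3: TP=24, FN=1+7+5=13 → 24/37 = 0.6486
Macro-recall = mean = (0.5333 + 0.6207 + 0.5926 + 0.6486) / 4 = 0.599

0.599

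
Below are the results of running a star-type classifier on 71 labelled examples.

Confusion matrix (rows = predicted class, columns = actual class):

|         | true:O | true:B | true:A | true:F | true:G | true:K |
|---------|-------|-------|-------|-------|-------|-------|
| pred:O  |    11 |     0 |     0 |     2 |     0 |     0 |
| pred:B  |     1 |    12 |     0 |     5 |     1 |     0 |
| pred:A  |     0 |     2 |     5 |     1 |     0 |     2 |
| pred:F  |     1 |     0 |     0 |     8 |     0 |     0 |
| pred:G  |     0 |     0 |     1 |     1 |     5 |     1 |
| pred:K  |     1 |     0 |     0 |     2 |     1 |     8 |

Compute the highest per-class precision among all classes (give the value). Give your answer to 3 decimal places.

0.889

Per-class precision (TP/(TP+FP)):
  O: TP=11, FP=0+0+2+0+0=2 → 11/13 = 0.8462
  B: TP=12, FP=1+0+5+1+0=7 → 12/19 = 0.6316
  A: TP=5, FP=0+2+1+0+2=5 → 5/10 = 0.5000
  F: TP=8, FP=1+0+0+0+0=1 → 8/9 = 0.8889
  G: TP=5, FP=0+0+1+1+1=3 → 5/8 = 0.6250
  K: TP=8, FP=1+0+0+2+1=4 → 8/12 = 0.6667
Highest is class 'F' with precision = 0.889.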